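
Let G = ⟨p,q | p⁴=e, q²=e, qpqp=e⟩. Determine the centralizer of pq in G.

⟨pq⟩ ⊆ C_G(pq) since powers of pq commute with pq; so |C_G(pq)| ≥ |⟨pq⟩| = 2.
By orbit–stabilizer, |C_G(pq)| = |G| / |conj. class of pq| = 8 / 2 = 4.
The 4 elements commuting with pq are {e, p², p³q, pq}.

Answer: {e, p², p³q, pq}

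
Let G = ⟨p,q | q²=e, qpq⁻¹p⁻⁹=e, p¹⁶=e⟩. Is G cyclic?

Every cyclic group is abelian. But p·q = pq while q·p = p⁹q, so p·q ≠ q·p and G is not abelian. Hence G is not cyclic.

Answer: No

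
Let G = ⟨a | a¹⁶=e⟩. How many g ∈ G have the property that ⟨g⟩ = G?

G is cyclic of order 16. An element generates G iff its order is 16, and a cyclic group of order 16 has exactly φ(16) = 8 such elements.

Answer: 8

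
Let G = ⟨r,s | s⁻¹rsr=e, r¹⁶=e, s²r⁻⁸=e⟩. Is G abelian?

r·s = rs but s·r = r⁷s⁻¹, so r·s ≠ s·r and G is not abelian.

Answer: No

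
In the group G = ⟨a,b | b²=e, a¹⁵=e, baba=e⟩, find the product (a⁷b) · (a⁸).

Compute (a⁷b) · (a⁸) by multiplying left to right and reducing via the relations at each step:
  (a⁷b) · a⁸ = a¹⁴b

Answer: a¹⁴b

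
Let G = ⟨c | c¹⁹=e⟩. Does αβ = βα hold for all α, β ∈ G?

G has a single generator, so G is cyclic and hence abelian.

Answer: Yes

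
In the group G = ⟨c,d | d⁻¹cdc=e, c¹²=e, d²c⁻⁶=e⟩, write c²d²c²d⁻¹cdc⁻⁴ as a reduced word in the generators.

Multiply left to right, reducing at each step:
  (c²) · d² = c⁸
  (c⁸) · c² = c¹⁰
  (c¹⁰) · d⁻¹ = c⁴d
  (c⁴d) · c = c³d
  (c³d) · d = c⁹
  (c⁹) · c⁻⁴ = c⁵

Answer: c⁵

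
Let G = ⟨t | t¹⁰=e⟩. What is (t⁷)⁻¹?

The order of (t⁷) is 10 (smallest k with (t⁷)ᵏ = e), so (t⁷)⁻¹ = (t⁷)⁹ = t³.
Check: (t⁷) · (t³) → (t⁷) · t³ = e, giving e as required.

Answer: t³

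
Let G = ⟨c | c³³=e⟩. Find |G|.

G is generated by a single element, so G is cyclic. The relator gives c³³ = e and no smaller power is forced to be e, so the 33 powers {c, e, c², c³, c⁴, c⁵, c⁶, c⁷, c⁸, c⁹, c²², c²³, c²¹, c²⁰, c²⁴, c²⁵, c²⁶, c²⁷, c²⁸, c²⁹, c³², c³¹, c³⁰, c¹², c¹³, c¹¹, c¹⁰, c¹⁴, c¹⁵, c¹⁶, c¹⁷, c¹⁸, c¹⁹} are distinct. Hence |G| = 33.

Answer: 33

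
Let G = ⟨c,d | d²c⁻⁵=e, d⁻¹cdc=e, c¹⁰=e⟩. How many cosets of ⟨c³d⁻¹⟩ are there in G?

First find ord(c³d⁻¹) by computing successive powers:
  (c³d⁻¹)¹ = c³d⁻¹, (c³d⁻¹)² = c⁵, (c³d⁻¹)³ = c³d, (c³d⁻¹)⁴ = e.
So |⟨c³d⁻¹⟩| = ord(c³d⁻¹) = 4. With |G| = 20, by Lagrange [G : ⟨c³d⁻¹⟩] = 20/4 = 5.

Answer: 5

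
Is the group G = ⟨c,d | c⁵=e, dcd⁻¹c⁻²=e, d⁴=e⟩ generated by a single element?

Every cyclic group is abelian. But c·d = cd while d·c = c²d, so c·d ≠ d·c and G is not abelian. Hence G is not cyclic.

Answer: No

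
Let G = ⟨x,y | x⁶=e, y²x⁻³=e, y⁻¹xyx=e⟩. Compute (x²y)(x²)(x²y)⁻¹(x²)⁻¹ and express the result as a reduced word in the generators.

[(x²y), (x²)] = (x²y)·(x²)·(x²y)⁻¹·(x²)⁻¹.
  (x²y) · (x²) = y
  y · (x²y⁻¹) = x⁴
  (x⁴) · (x⁴) = x²

Answer: x²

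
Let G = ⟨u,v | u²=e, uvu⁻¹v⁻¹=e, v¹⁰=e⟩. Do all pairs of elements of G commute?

Each pair of generators commutes: u·v = uv = v·u. Since the generators pairwise commute, every element of G commutes with every other, so G is abelian.

Answer: Yes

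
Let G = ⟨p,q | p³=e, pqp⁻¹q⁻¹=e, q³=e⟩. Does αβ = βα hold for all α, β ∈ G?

Each pair of generators commutes: p·q = pq = q·p. Since the generators pairwise commute, every element of G commutes with every other, so G is abelian.

Answer: Yes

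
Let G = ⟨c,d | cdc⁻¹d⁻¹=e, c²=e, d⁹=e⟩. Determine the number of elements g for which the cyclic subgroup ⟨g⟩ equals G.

G is cyclic of order 18. An element generates G iff its order is 18, and a cyclic group of order 18 has exactly φ(18) = 6 such elements.

Answer: 6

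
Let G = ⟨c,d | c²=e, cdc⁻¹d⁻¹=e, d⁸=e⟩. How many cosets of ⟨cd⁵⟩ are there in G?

First find ord(cd⁵) by computing successive powers:
  (cd⁵)¹ = cd⁵, (cd⁵)² = d², (cd⁵)³ = cd⁷, (cd⁵)⁴ = d⁴, (cd⁵)⁵ = cd, (cd⁵)⁶ = d⁶, (cd⁵)⁷ = cd³, (cd⁵)⁸ = e.
So |⟨cd⁵⟩| = ord(cd⁵) = 8. With |G| = 16, by Lagrange [G : ⟨cd⁵⟩] = 16/8 = 2.

Answer: 2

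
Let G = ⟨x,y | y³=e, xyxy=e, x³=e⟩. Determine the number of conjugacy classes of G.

The conjugacy classes (representative and size) are:
  [e] (size 1), [yx²] (size 4), [y²x] (size 4), [x²y²] (size 3).
Class equation: 1 + 4 + 4 + 3 = 12 = |G|. So G has 4 conjugacy classes.

Answer: 4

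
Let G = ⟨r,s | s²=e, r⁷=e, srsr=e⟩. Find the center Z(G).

An element z ∈ Z(G) iff z commutes with every generator.
For example e is central: e·r = r = r·e; e·s = s = s·e.
Whereas r ∉ Z(G) since r·s = rs ≠ r⁶s = s·r.
Checking each of the 14 elements this way gives Z(G) = {e}, of order 1.

Answer: {e}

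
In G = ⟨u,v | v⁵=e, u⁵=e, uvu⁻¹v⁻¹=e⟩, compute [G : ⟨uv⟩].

First find ord(uv) by computing successive powers:
  (uv)¹ = uv, (uv)² = u²v², (uv)³ = u³v³, (uv)⁴ = u⁴v⁴, (uv)⁵ = e.
So |⟨uv⟩| = ord(uv) = 5. With |G| = 25, by Lagrange [G : ⟨uv⟩] = 25/5 = 5.

Answer: 5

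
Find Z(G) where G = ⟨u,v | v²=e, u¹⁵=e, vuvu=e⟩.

An element z ∈ Z(G) iff z commutes with every generator.
For example e is central: e·u = u = u·e; e·v = v = v·e.
Whereas u ∉ Z(G) since u·v = uv ≠ u¹⁴v = v·u.
Checking each of the 30 elements this way gives Z(G) = {e}, of order 1.

Answer: {e}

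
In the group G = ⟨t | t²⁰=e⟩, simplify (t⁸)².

Compute successive powers of (t⁸), reducing at each step:
  (t⁸)²: (t⁸) · t⁸ = t¹⁶

Answer: t¹⁶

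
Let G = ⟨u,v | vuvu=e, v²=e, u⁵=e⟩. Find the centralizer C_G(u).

⟨u⟩ ⊆ C_G(u) since powers of u commute with u; so |C_G(u)| ≥ |⟨u⟩| = 5.
By orbit–stabilizer, |C_G(u)| = |G| / |conj. class of u| = 10 / 2 = 5.
The 5 elements commuting with u are {e, u, u², u³, u⁴}.

Answer: {e, u, u², u³, u⁴}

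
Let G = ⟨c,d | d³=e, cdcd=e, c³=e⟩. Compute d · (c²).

Compute d · (c²) by multiplying left to right and reducing via the relations at each step:
  d · c² = dc²

Answer: dc²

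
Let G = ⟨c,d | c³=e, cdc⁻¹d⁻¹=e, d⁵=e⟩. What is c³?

Compute successive powers of c, reducing at each step:
  c²: c · c = c²
  c³: (c²) · c = e

Answer: e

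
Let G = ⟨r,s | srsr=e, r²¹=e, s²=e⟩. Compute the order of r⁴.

Compute successive powers until reaching e:
  (r⁴)¹ = r⁴, (r⁴)² = r⁸, (r⁴)³ = r¹², (r⁴)⁴ = r¹⁶, (r⁴)⁵ = r²⁰, (r⁴)⁶ = r³, (r⁴)⁷ = r⁷, (r⁴)⁸ = r¹¹, (r⁴)⁹ = r¹⁵, (r⁴)¹⁰ = r¹⁹, (r⁴)¹¹ = r², (r⁴)¹² = r⁶, (r⁴)¹³ = r¹⁰, (r⁴)¹⁴ = r¹⁴, (r⁴)¹⁵ = r¹⁸, (r⁴)¹⁶ = r, (r⁴)¹⁷ = r⁵, (r⁴)¹⁸ = r⁹, (r⁴)¹⁹ = r¹³, (r⁴)²⁰ = r¹⁷, (r⁴)²¹ = e.
The smallest positive k with (r⁴)ᵏ = e is 21.

Answer: 21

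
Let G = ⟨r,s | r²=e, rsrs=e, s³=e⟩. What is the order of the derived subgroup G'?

G' = [G, G] is generated by all commutators. The generator-pair commutators are: [r, s] = s.
The subgroup they normally generate is {e, s, s²}, of order 3.
Check: |G/G'| = 6/3 = 2 is the order of the abelianisation.

Answer: 3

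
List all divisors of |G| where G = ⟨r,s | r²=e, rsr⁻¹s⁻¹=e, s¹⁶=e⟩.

|G| = 32 = 2⁵. By Lagrange's theorem the order of any subgroup divides 32; the divisors of 32 are 1, 2, 4, 8, 16, 32.

Answer: 1, 2, 4, 8, 16, 32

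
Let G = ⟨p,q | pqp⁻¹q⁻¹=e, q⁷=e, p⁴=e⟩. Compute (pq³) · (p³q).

Compute (pq³) · (p³q) by multiplying left to right and reducing via the relations at each step:
  (pq³) · p³ = q³
  (q³) · q = q⁴

Answer: q⁴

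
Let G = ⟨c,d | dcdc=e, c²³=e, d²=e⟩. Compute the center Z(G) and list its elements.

An element z ∈ Z(G) iff z commutes with every generator.
For example e is central: e·c = c = c·e; e·d = d = d·e.
Whereas c ∉ Z(G) since c·d = cd ≠ c²²d = d·c.
Checking each of the 46 elements this way gives Z(G) = {e}, of order 1.

Answer: {e}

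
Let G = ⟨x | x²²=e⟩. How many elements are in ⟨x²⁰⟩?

|⟨x²⁰⟩| equals the order of x²⁰. Compute successive powers until reaching e:
  (x²⁰)¹ = x²⁰, (x²⁰)² = x¹⁸, (x²⁰)³ = x¹⁶, (x²⁰)⁴ = x¹⁴, (x²⁰)⁵ = x¹², (x²⁰)⁶ = x¹⁰, (x²⁰)⁷ = x⁸, (x²⁰)⁸ = x⁶, (x²⁰)⁹ = x⁴, (x²⁰)¹⁰ = x², (x²⁰)¹¹ = e.
The smallest positive k with (x²⁰)ᵏ = e is 11, so |⟨x²⁰⟩| = 11.

Answer: 11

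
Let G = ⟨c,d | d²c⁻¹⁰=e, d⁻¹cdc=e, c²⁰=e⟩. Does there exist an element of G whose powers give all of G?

Every cyclic group is abelian. But c·d = cd while d·c = c⁹d⁻¹, so c·d ≠ d·c and G is not abelian. Hence G is not cyclic.

Answer: No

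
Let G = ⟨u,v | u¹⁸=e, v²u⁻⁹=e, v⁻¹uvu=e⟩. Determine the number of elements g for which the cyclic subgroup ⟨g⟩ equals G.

⟨g⟩ = G would require ord(g) = |G| = 36, but the maximum element order in G is 18 < 36. So G is not cyclic and no single element generates it: the count is 0.

Answer: 0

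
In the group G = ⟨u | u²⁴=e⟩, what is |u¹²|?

Compute successive powers until reaching e:
  (u¹²)¹ = u¹², (u¹²)² = e.
The smallest positive k with (u¹²)ᵏ = e is 2.

Answer: 2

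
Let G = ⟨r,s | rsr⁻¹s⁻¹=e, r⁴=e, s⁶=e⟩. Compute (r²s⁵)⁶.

Compute successive powers of (r²s⁵), reducing at each step:
  (r²s⁵)²: (r²s⁵) · r² = s⁵;   (s⁵) · s⁵ = s⁴
  (r²s⁵)³: (s⁴) · r² = r²s⁴;   (r²s⁴) · s⁵ = r²s³
  (r²s⁵)⁴: (r²s³) · r² = s³;   (s³) · s⁵ = s²
  (r²s⁵)⁵: (s²) · r² = r²s²;   (r²s²) · s⁵ = r²s
  (r²s⁵)⁶: (r²s) · r² = s;   s · s⁵ = e

Answer: e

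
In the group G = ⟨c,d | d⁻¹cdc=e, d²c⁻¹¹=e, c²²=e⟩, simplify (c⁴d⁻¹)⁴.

Compute successive powers of (c⁴d⁻¹), reducing at each step:
  (c⁴d⁻¹)²: (c⁴d⁻¹) · c⁴ = d⁻¹;   (d⁻¹) · d⁻¹ = c¹¹
  (c⁴d⁻¹)³: (c¹¹) · c⁴ = c¹⁵;   (c¹⁵) · d⁻¹ = c⁴d
  (c⁴d⁻¹)⁴: (c⁴d) · c⁴ = d;   d · d⁻¹ = e

Answer: e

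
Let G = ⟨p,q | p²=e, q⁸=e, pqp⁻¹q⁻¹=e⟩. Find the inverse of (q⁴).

The order of (q⁴) is 2 (smallest k with (q⁴)ᵏ = e), so (q⁴)⁻¹ = (q⁴)¹ = q⁴.
Check: (q⁴) · (q⁴) → (q⁴) · q⁴ = e, giving e as required.

Answer: q⁴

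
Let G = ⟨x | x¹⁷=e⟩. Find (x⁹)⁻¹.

The order of (x⁹) is 17 (smallest k with (x⁹)ᵏ = e), so (x⁹)⁻¹ = (x⁹)¹⁶ = x⁸.
Check: (x⁹) · (x⁸) → (x⁹) · x⁸ = e, giving e as required.

Answer: x⁸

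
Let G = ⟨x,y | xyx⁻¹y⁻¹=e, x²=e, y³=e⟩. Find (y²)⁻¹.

The order of (y²) is 3 (smallest k with (y²)ᵏ = e), so (y²)⁻¹ = (y²)² = y.
Check: (y²) · y → (y²) · y = e, giving e as required.

Answer: y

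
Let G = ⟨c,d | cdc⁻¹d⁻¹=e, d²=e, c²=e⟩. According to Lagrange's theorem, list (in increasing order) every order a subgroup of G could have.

|G| = 4 = 2². By Lagrange's theorem the order of any subgroup divides 4; the divisors of 4 are 1, 2, 4.

Answer: 1, 2, 4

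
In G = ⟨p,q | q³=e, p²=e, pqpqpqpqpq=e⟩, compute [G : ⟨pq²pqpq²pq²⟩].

First find ord(pq²pqpq²pq²) by computing successive powers:
  (pq²pqpq²pq²)¹ = pq²pqpq²pq², (pq²pqpq²pq²)² = e.
So |⟨pq²pqpq²pq²⟩| = ord(pq²pqpq²pq²) = 2. With |G| = 60, by Lagrange [G : ⟨pq²pqpq²pq²⟩] = 60/2 = 30.

Answer: 30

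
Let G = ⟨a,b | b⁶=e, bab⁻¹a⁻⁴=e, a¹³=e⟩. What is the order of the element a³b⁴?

Compute successive powers until reaching e:
  (a³b⁴)¹ = a³b⁴, (a³b⁴)² = a⁴b², (a³b⁴)³ = e.
The smallest positive k with (a³b⁴)ᵏ = e is 3.

Answer: 3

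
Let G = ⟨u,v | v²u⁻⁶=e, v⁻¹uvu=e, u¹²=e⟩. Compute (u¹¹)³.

Compute successive powers of (u¹¹), reducing at each step:
  (u¹¹)²: (u¹¹) · u¹¹ = u¹⁰
  (u¹¹)³: (u¹⁰) · u¹¹ = u⁹

Answer: u⁹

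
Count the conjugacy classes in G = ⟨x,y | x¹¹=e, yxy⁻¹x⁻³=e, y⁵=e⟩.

The conjugacy classes (representative and size) are:
  [e] (size 1), [x³] (size 5), [x⁶] (size 5), [x⁷y] (size 11), [x⁹y²] (size 11), [x⁷y³] (size 11), [x⁷y⁴] (size 11).
Class equation: 1 + 5 + 5 + 11 + 11 + 11 + 11 = 55 = |G|. So G has 7 conjugacy classes.

Answer: 7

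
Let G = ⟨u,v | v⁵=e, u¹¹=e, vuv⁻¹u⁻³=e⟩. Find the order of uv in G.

Compute successive powers until reaching e:
  (uv)¹ = uv, (uv)² = u⁴v², (uv)³ = u²v³, (uv)⁴ = u⁷v⁴, (uv)⁵ = e.
The smallest positive k with (uv)ᵏ = e is 5.

Answer: 5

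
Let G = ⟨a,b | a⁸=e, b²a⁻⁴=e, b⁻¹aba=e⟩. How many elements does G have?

Enumerate words in the generators, reducing via the relations: the distinct elements are
  {a, b, e, ab, a², a³, a⁴, a⁵, a⁶, a⁷, a²b, a³b, b⁻¹, ab⁻¹, a²b⁻¹, a³b⁻¹}.
No further products give new elements, so |G| = 16.

Answer: 16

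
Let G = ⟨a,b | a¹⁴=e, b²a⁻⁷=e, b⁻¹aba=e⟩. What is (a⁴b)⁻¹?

The order of (a⁴b) is 4 (smallest k with (a⁴b)ᵏ = e), so (a⁴b)⁻¹ = (a⁴b)³ = a⁴b⁻¹.
Check: (a⁴b) · (a⁴b⁻¹) → (a⁴b) · a⁴ = b;   b · b⁻¹ = e, giving e as required.

Answer: a⁴b⁻¹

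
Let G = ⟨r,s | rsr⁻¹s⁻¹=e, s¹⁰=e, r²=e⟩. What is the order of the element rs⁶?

Compute successive powers until reaching e:
  (rs⁶)¹ = rs⁶, (rs⁶)² = s², (rs⁶)³ = rs⁸, (rs⁶)⁴ = s⁴, (rs⁶)⁵ = r, (rs⁶)⁶ = s⁶, (rs⁶)⁷ = rs², (rs⁶)⁸ = s⁸, (rs⁶)⁹ = rs⁴, (rs⁶)¹⁰ = e.
The smallest positive k with (rs⁶)ᵏ = e is 10.

Answer: 10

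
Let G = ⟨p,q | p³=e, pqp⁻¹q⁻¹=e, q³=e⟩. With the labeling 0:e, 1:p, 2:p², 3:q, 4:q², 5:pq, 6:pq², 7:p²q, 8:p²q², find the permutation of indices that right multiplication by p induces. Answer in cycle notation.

(0 1 2)(3 5 7)(4 6 8)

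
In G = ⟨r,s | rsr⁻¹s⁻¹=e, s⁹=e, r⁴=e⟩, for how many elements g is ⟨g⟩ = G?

G is cyclic of order 36. An element generates G iff its order is 36, and a cyclic group of order 36 has exactly φ(36) = 12 such elements.

Answer: 12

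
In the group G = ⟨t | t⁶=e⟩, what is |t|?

Compute successive powers until reaching e:
  t¹ = t, t² = t², t³ = t³, t⁴ = t⁴, t⁵ = t⁵, t⁶ = e.
The smallest positive k with tᵏ = e is 6.

Answer: 6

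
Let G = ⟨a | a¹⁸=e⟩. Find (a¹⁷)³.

Compute successive powers of (a¹⁷), reducing at each step:
  (a¹⁷)²: (a¹⁷) · a¹⁷ = a¹⁶
  (a¹⁷)³: (a¹⁶) · a¹⁷ = a¹⁵

Answer: a¹⁵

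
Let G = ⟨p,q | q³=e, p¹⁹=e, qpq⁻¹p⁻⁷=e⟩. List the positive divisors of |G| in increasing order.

|G| = 57 = 3 · 19. By Lagrange's theorem the order of any subgroup divides 57; the divisors of 57 are 1, 3, 19, 57.

Answer: 1, 3, 19, 57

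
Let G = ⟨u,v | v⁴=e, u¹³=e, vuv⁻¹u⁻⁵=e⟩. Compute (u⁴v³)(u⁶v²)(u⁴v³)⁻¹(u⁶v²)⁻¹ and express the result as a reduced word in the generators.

[(u⁴v³), (u⁶v²)] = (u⁴v³)·(u⁶v²)·(u⁴v³)⁻¹·(u⁶v²)⁻¹.
  (u⁴v³) · (u⁶v²) = v
  v · (u⁶v) = u⁴v²
  (u⁴v²) · (u⁶v²) = u¹¹

Answer: u¹¹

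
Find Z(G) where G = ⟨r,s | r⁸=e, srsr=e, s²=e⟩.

An element z ∈ Z(G) iff z commutes with every generator.
For example r⁴ is central: (r⁴)·r = r⁵ = r·(r⁴); (r⁴)·s = r⁴s = s·(r⁴).
Whereas r ∉ Z(G) since r·s = rs ≠ r⁷s = s·r.
Checking each of the 16 elements this way gives Z(G) = {e, r⁴}, of order 2.

Answer: {e, r⁴}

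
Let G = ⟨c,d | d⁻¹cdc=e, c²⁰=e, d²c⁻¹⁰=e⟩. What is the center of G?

An element z ∈ Z(G) iff z commutes with every generator.
For example c¹⁰ is central: (c¹⁰)·c = c¹¹ = c·(c¹⁰); (c¹⁰)·d = d⁻¹ = d·(c¹⁰).
Whereas c ∉ Z(G) since c·d = cd ≠ c⁹d⁻¹ = d·c.
Checking each of the 40 elements this way gives Z(G) = {e, c¹⁰}, of order 2.

Answer: {e, c¹⁰}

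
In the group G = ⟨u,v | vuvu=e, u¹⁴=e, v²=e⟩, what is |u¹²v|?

Compute successive powers until reaching e:
  (u¹²v)¹ = u¹²v, (u¹²v)² = e.
The smallest positive k with (u¹²v)ᵏ = e is 2.

Answer: 2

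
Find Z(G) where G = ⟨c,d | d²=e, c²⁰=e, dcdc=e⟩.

An element z ∈ Z(G) iff z commutes with every generator.
For example c¹⁰ is central: (c¹⁰)·c = c¹¹ = c·(c¹⁰); (c¹⁰)·d = c¹⁰d = d·(c¹⁰).
Whereas c ∉ Z(G) since c·d = cd ≠ c¹⁹d = d·c.
Checking each of the 40 elements this way gives Z(G) = {e, c¹⁰}, of order 2.

Answer: {e, c¹⁰}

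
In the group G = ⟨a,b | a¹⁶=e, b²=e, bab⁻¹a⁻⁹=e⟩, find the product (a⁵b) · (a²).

Compute (a⁵b) · (a²) by multiplying left to right and reducing via the relations at each step:
  (a⁵b) · a² = a⁷b

Answer: a⁷b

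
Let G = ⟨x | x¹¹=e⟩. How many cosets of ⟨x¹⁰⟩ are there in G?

First find ord(x¹⁰) by computing successive powers:
  (x¹⁰)¹ = x¹⁰, (x¹⁰)² = x⁹, (x¹⁰)³ = x⁸, (x¹⁰)⁴ = x⁷, (x¹⁰)⁵ = x⁶, (x¹⁰)⁶ = x⁵, (x¹⁰)⁷ = x⁴, (x¹⁰)⁸ = x³, (x¹⁰)⁹ = x², (x¹⁰)¹⁰ = x, (x¹⁰)¹¹ = e.
So |⟨x¹⁰⟩| = ord(x¹⁰) = 11. With |G| = 11, by Lagrange [G : ⟨x¹⁰⟩] = 11/11 = 1.

Answer: 1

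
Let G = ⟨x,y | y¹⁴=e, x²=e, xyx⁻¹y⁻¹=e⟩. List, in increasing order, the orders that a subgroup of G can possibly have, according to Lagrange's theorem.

|G| = 28 = 2² · 7. By Lagrange's theorem the order of any subgroup divides 28; the divisors of 28 are 1, 2, 4, 7, 14, 28.

Answer: 1, 2, 4, 7, 14, 28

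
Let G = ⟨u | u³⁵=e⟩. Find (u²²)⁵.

Compute successive powers of (u²²), reducing at each step:
  (u²²)²: (u²²) · u²² = u⁹
  (u²²)³: (u⁹) · u²² = u³¹
  (u²²)⁴: (u³¹) · u²² = u¹⁸
  (u²²)⁵: (u¹⁸) · u²² = u⁵

Answer: u⁵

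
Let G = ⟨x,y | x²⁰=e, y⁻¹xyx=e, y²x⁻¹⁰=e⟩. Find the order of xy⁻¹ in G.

Compute successive powers until reaching e:
  (xy⁻¹)¹ = xy⁻¹, (xy⁻¹)² = x¹⁰, (xy⁻¹)³ = xy, (xy⁻¹)⁴ = e.
The smallest positive k with (xy⁻¹)ᵏ = e is 4.

Answer: 4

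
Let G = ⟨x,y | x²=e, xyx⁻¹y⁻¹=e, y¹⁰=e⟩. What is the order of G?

Enumerate words in the generators, reducing via the relations: the distinct elements are
  {e, x, y, xy, y², y³, y⁴, y⁵, y⁶, y⁷, y⁸, y⁹, xy², xy³, xy⁴, xy⁵, xy⁶, xy⁷, xy⁸, xy⁹}.
No further products give new elements, so |G| = 20.

Answer: 20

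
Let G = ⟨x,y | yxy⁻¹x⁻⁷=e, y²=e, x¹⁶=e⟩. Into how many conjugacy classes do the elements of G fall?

The conjugacy classes (representative and size) are:
  [e] (size 1), [x] (size 2), [x¹⁴] (size 2), [x³] (size 2), [x⁴] (size 2), [x¹⁰] (size 2), [x⁸] (size 1), [x⁹] (size 2), [x¹¹] (size 2), [x¹⁰y] (size 8), [xy] (size 8).
Class equation: 1 + 2 + 2 + 2 + 2 + 2 + 1 + 2 + 2 + 8 + 8 = 32 = |G|. So G has 11 conjugacy classes.

Answer: 11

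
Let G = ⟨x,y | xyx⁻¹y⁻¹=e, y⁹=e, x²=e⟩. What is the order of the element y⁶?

Compute successive powers until reaching e:
  (y⁶)¹ = y⁶, (y⁶)² = y³, (y⁶)³ = e.
The smallest positive k with (y⁶)ᵏ = e is 3.

Answer: 3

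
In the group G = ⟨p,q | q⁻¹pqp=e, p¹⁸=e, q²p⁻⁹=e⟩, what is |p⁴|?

Compute successive powers until reaching e:
  (p⁴)¹ = p⁴, (p⁴)² = p⁸, (p⁴)³ = p¹², (p⁴)⁴ = p¹⁶, (p⁴)⁵ = p², (p⁴)⁶ = p⁶, (p⁴)⁷ = p¹⁰, (p⁴)⁸ = p¹⁴, (p⁴)⁹ = e.
The smallest positive k with (p⁴)ᵏ = e is 9.

Answer: 9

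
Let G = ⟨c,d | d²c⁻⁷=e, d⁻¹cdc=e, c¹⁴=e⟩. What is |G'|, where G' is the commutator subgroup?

G' = [G, G] is generated by all commutators. The generator-pair commutators are: [c, d] = c².
The subgroup they normally generate is {e, c², c⁴, c⁶, c⁸, c¹⁰, c¹²}, of order 7.
Check: |G/G'| = 28/7 = 4 is the order of the abelianisation.

Answer: 7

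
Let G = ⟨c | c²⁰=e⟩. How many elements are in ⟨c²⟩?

|⟨c²⟩| equals the order of c². Compute successive powers until reaching e:
  (c²)¹ = c², (c²)² = c⁴, (c²)³ = c⁶, (c²)⁴ = c⁸, (c²)⁵ = c¹⁰, (c²)⁶ = c¹², (c²)⁷ = c¹⁴, (c²)⁸ = c¹⁶, (c²)⁹ = c¹⁸, (c²)¹⁰ = e.
The smallest positive k with (c²)ᵏ = e is 10, so |⟨c²⟩| = 10.

Answer: 10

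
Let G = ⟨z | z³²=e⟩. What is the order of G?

G is generated by a single element, so G is cyclic. The relator gives z³² = e and no smaller power is forced to be e, so the 32 powers {e, z, z², z³, z⁴, z⁵, z⁶, z⁷, z⁸, z⁹, z²², z²³, z²¹, z²⁰, z²⁴, z²⁵, z²⁶, z²⁷, z²⁸, z²⁹, z³¹, z³⁰, z¹², z¹³, z¹¹, z¹⁰, z¹⁴, z¹⁵, z¹⁶, z¹⁷, z¹⁸, z¹⁹} are distinct. Hence |G| = 32.

Answer: 32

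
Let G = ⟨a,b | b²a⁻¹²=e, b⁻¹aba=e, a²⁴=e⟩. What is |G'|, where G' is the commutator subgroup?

G' = [G, G] is generated by all commutators. The generator-pair commutators are: [a, b] = a².
The subgroup they normally generate is {e, a², a⁴, a⁶, a⁸, a¹⁰, a¹², a¹⁴, a¹⁶, a¹⁸, a²⁰, a²²}, of order 12.
Check: |G/G'| = 48/12 = 4 is the order of the abelianisation.

Answer: 12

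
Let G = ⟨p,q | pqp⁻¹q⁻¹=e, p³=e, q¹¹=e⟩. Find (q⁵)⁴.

Compute successive powers of (q⁵), reducing at each step:
  (q⁵)²: (q⁵) · q⁵ = q¹⁰
  (q⁵)³: (q¹⁰) · q⁵ = q⁴
  (q⁵)⁴: (q⁴) · q⁵ = q⁹

Answer: q⁹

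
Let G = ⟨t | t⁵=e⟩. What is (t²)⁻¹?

The order of (t²) is 5 (smallest k with (t²)ᵏ = e), so (t²)⁻¹ = (t²)⁴ = t³.
Check: (t²) · (t³) → (t²) · t³ = e, giving e as required.

Answer: t³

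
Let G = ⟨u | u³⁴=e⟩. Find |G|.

G is generated by a single element, so G is cyclic. The relator gives u³⁴ = e and no smaller power is forced to be e, so the 34 powers {e, u, u², u³, u⁴, u⁵, u⁶, u⁷, u⁸, u⁹, u²², u²³, u²¹, u²⁰, u²⁴, u²⁵, u²⁶, u²⁷, u²⁸, u²⁹, u³², u³³, u³¹, u³⁰, u¹², u¹³, u¹¹, u¹⁰, u¹⁴, u¹⁵, u¹⁶, u¹⁷, u¹⁸, u¹⁹} are distinct. Hence |G| = 34.

Answer: 34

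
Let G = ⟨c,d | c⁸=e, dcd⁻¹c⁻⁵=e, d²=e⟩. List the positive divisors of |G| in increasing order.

|G| = 16 = 2⁴. By Lagrange's theorem the order of any subgroup divides 16; the divisors of 16 are 1, 2, 4, 8, 16.

Answer: 1, 2, 4, 8, 16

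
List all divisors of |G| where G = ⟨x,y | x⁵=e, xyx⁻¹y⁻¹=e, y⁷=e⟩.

|G| = 35 = 5 · 7. By Lagrange's theorem the order of any subgroup divides 35; the divisors of 35 are 1, 5, 7, 35.

Answer: 1, 5, 7, 35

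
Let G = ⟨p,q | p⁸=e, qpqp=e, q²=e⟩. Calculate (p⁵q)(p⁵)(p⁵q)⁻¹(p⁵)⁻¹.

[(p⁵q), (p⁵)] = (p⁵q)·(p⁵)·(p⁵q)⁻¹·(p⁵)⁻¹.
  (p⁵q) · (p⁵) = q
  q · (p⁵q) = p³
  (p³) · (p³) = p⁶

Answer: p⁶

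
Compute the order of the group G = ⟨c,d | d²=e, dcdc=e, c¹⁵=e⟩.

Enumerate words in the generators, reducing via the relations: the distinct elements are
  {c, d, e, cd, c², c³, c⁴, c⁵, c⁶, c⁷, c⁸, c⁹, c²d, c³d, c¹², c¹³, c¹¹, c¹⁰, c¹⁴, c⁴d, c⁵d, c⁶d, c⁷d, c⁸d, c⁹d, c¹²d, c¹³d, c¹¹d, c¹⁰d, c¹⁴d}.
No further products give new elements, so |G| = 30.

Answer: 30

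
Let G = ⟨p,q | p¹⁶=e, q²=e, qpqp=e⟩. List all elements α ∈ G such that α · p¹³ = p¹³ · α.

⟨p¹³⟩ ⊆ C_G(p¹³) since powers of p¹³ commute with p¹³; so |C_G(p¹³)| ≥ |⟨p¹³⟩| = 16.
By orbit–stabilizer, |C_G(p¹³)| = |G| / |conj. class of p¹³| = 32 / 2 = 16.
The 16 elements commuting with p¹³ are {e, p, p², p³, p⁴, p⁵, p⁶, p⁷, p⁸, p⁹, p¹⁰, p¹¹, p¹², p¹³, p¹⁴, p¹⁵}.

Answer: {e, p, p², p³, p⁴, p⁵, p⁶, p⁷, p⁸, p⁹, p¹⁰, p¹¹, p¹², p¹³, p¹⁴, p¹⁵}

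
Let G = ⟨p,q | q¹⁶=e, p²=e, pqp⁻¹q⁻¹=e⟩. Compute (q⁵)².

Compute successive powers of (q⁵), reducing at each step:
  (q⁵)²: (q⁵) · q⁵ = q¹⁰

Answer: q¹⁰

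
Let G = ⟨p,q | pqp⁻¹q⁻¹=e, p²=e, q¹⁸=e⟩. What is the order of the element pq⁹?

Compute successive powers until reaching e:
  (pq⁹)¹ = pq⁹, (pq⁹)² = e.
The smallest positive k with (pq⁹)ᵏ = e is 2.

Answer: 2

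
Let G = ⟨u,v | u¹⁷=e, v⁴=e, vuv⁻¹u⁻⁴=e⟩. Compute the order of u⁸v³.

Compute successive powers until reaching e:
  (u⁸v³)¹ = u⁸v³, (u⁸v³)² = u¹⁰v², (u⁸v³)³ = u²v, (u⁸v³)⁴ = e.
The smallest positive k with (u⁸v³)ᵏ = e is 4.

Answer: 4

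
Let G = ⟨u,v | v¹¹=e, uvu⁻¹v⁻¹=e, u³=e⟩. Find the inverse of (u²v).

The order of (u²v) is 33 (smallest k with (u²v)ᵏ = e), so (u²v)⁻¹ = (u²v)³² = uv¹⁰.
Check: (u²v) · (uv¹⁰) → (u²v) · u = v;   v · v¹⁰ = e, giving e as required.

Answer: uv¹⁰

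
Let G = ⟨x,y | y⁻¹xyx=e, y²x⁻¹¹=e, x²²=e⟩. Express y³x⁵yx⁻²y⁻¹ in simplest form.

Multiply left to right, reducing at each step:
  (y⁻¹) · x⁵ = x⁶y
  (x⁶y) · y = x¹⁷
  (x¹⁷) · x⁻² = x¹⁵
  (x¹⁵) · y⁻¹ = x⁴y

Answer: x⁴y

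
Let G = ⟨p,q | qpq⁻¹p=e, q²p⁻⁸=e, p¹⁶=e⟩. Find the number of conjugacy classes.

The conjugacy classes (representative and size) are:
  [e] (size 1), [p] (size 2), [p¹⁴] (size 2), [p¹³] (size 2), [p¹²] (size 2), [p⁵] (size 2), [p¹⁰] (size 2), [p⁷] (size 2), [p⁸] (size 1), [q⁻¹] (size 8), [p⁷q⁻¹] (size 8).
Class equation: 1 + 2 + 2 + 2 + 2 + 2 + 2 + 2 + 1 + 8 + 8 = 32 = |G|. So G has 11 conjugacy classes.

Answer: 11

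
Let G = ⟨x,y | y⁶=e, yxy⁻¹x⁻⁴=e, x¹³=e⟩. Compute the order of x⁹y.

Compute successive powers until reaching e:
  (x⁹y)¹ = x⁹y, (x⁹y)² = x⁶y², (x⁹y)³ = x⁷y³, (x⁹y)⁴ = x¹¹y⁴, (x⁹y)⁵ = xy⁵, (x⁹y)⁶ = e.
The smallest positive k with (x⁹y)ᵏ = e is 6.

Answer: 6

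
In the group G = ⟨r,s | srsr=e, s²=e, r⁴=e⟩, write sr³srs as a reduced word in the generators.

Multiply left to right, reducing at each step:
  s · r³ = rs
  (rs) · s = r
  r · r = r²
  (r²) · s = r²s

Answer: r²s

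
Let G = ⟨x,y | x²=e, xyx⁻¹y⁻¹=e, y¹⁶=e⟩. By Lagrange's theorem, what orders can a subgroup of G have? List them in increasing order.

|G| = 32 = 2⁵. By Lagrange's theorem the order of any subgroup divides 32; the divisors of 32 are 1, 2, 4, 8, 16, 32.

Answer: 1, 2, 4, 8, 16, 32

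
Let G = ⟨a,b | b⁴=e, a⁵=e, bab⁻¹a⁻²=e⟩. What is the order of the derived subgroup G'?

G' = [G, G] is generated by all commutators. The generator-pair commutators are: [a, b] = a⁴.
The subgroup they normally generate is {e, a, a², a³, a⁴}, of order 5.
Check: |G/G'| = 20/5 = 4 is the order of the abelianisation.

Answer: 5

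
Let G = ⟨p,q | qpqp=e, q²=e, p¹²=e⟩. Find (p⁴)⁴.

Compute successive powers of (p⁴), reducing at each step:
  (p⁴)²: (p⁴) · p⁴ = p⁸
  (p⁴)³: (p⁸) · p⁴ = e
  (p⁴)⁴: e · p⁴ = p⁴

Answer: p⁴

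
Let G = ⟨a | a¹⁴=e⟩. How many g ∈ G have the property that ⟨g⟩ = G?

G is cyclic of order 14. An element generates G iff its order is 14, and a cyclic group of order 14 has exactly φ(14) = 6 such elements.

Answer: 6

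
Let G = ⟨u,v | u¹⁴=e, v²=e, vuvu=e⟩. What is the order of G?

Enumerate words in the generators, reducing via the relations: the distinct elements are
  {e, u, v, uv, u², u³, u⁴, u⁵, u⁶, u⁷, u⁸, u⁹, u²v, u³v, u¹², u¹³, u¹¹, u¹⁰, u⁴v, u⁵v, u⁶v, u⁷v, u⁸v, u⁹v, u¹²v, u¹³v, u¹¹v, u¹⁰v}.
No further products give new elements, so |G| = 28.

Answer: 28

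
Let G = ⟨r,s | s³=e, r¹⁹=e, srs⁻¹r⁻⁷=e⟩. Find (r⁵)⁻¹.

The order of (r⁵) is 19 (smallest k with (r⁵)ᵏ = e), so (r⁵)⁻¹ = (r⁵)¹⁸ = r¹⁴.
Check: (r⁵) · (r¹⁴) → (r⁵) · r¹⁴ = e, giving e as required.

Answer: r¹⁴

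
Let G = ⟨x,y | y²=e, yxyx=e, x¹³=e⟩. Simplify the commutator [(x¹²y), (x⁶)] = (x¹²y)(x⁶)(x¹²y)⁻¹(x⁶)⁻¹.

[(x¹²y), (x⁶)] = (x¹²y)·(x⁶)·(x¹²y)⁻¹·(x⁶)⁻¹.
  (x¹²y) · (x⁶) = x⁶y
  (x⁶y) · (x¹²y) = x⁷
  (x⁷) · (x⁷) = x

Answer: x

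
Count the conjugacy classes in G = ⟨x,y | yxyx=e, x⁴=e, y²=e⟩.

The conjugacy classes (representative and size) are:
  [e] (size 1), [x] (size 2), [x²] (size 1), [x²y] (size 2), [x³y] (size 2).
Class equation: 1 + 2 + 1 + 2 + 2 = 8 = |G|. So G has 5 conjugacy classes.

Answer: 5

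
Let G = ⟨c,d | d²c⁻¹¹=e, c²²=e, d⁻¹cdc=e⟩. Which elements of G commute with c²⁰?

⟨c²⁰⟩ ⊆ C_G(c²⁰) since powers of c²⁰ commute with c²⁰; so |C_G(c²⁰)| ≥ |⟨c²⁰⟩| = 11.
By orbit–stabilizer, |C_G(c²⁰)| = |G| / |conj. class of c²⁰| = 44 / 2 = 22.
The 22 elements commuting with c²⁰ are {e, c, c², c³, c⁴, c⁵, c⁶, c⁷, c⁸, c⁹, c¹⁰, c¹¹, c¹², c¹³, c¹⁴, c¹⁵, c¹⁶, c¹⁷, c¹⁸, c¹⁹, c²⁰, c²¹}.

Answer: {e, c, c², c³, c⁴, c⁵, c⁶, c⁷, c⁸, c⁹, c¹⁰, c¹¹, c¹², c¹³, c¹⁴, c¹⁵, c¹⁶, c¹⁷, c¹⁸, c¹⁹, c²⁰, c²¹}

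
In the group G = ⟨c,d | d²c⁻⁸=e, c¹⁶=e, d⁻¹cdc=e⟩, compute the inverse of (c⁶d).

The order of (c⁶d) is 4 (smallest k with (c⁶d)ᵏ = e), so (c⁶d)⁻¹ = (c⁶d)³ = c⁶d⁻¹.
Check: (c⁶d) · (c⁶d⁻¹) → (c⁶d) · c⁶ = d;   d · d⁻¹ = e, giving e as required.

Answer: c⁶d⁻¹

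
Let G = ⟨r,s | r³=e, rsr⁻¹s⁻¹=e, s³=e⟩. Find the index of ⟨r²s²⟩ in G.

First find ord(r²s²) by computing successive powers:
  (r²s²)¹ = r²s², (r²s²)² = rs, (r²s²)³ = e.
So |⟨r²s²⟩| = ord(r²s²) = 3. With |G| = 9, by Lagrange [G : ⟨r²s²⟩] = 9/3 = 3.

Answer: 3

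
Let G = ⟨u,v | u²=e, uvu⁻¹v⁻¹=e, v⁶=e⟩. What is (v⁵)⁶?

Compute successive powers of (v⁵), reducing at each step:
  (v⁵)²: (v⁵) · v⁵ = v⁴
  (v⁵)³: (v⁴) · v⁵ = v³
  (v⁵)⁴: (v³) · v⁵ = v²
  (v⁵)⁵: (v²) · v⁵ = v
  (v⁵)⁶: v · v⁵ = e

Answer: e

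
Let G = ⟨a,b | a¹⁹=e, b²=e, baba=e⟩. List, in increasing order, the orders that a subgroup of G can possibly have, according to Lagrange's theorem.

|G| = 38 = 2 · 19. By Lagrange's theorem the order of any subgroup divides 38; the divisors of 38 are 1, 2, 19, 38.

Answer: 1, 2, 19, 38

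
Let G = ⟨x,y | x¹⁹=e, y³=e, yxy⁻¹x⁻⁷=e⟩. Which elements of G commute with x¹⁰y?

⟨x¹⁰y⟩ ⊆ C_G(x¹⁰y) since powers of x¹⁰y commute with x¹⁰y; so |C_G(x¹⁰y)| ≥ |⟨x¹⁰y⟩| = 3.
By orbit–stabilizer, |C_G(x¹⁰y)| = |G| / |conj. class of x¹⁰y| = 57 / 19 = 3.
The 3 elements commuting with x¹⁰y are {e, x¹⁰y, x⁴y²}.

Answer: {e, x¹⁰y, x⁴y²}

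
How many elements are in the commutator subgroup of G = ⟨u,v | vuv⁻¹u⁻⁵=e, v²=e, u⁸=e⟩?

G' = [G, G] is generated by all commutators. The generator-pair commutators are: [u, v] = u⁴.
The subgroup they normally generate is {e, u⁴}, of order 2.
Check: |G/G'| = 16/2 = 8 is the order of the abelianisation.

Answer: 2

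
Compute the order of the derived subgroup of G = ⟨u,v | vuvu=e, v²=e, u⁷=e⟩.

G' = [G, G] is generated by all commutators. The generator-pair commutators are: [u, v] = u².
The subgroup they normally generate is {e, u, u², u³, u⁴, u⁵, u⁶}, of order 7.
Check: |G/G'| = 14/7 = 2 is the order of the abelianisation.

Answer: 7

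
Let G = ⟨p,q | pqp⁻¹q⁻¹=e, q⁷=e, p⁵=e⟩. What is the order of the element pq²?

Compute successive powers until reaching e:
  (pq²)¹ = pq², (pq²)² = p²q⁴, (pq²)³ = p³q⁶, (pq²)⁴ = p⁴q, (pq²)⁵ = q³, (pq²)⁶ = pq⁵, (pq²)⁷ = p², (pq²)⁸ = p³q², (pq²)⁹ = p⁴q⁴, (pq²)¹⁰ = q⁶, (pq²)¹¹ = pq, (pq²)¹² = p²q³, (pq²)¹³ = p³q⁵, (pq²)¹⁴ = p⁴, (pq²)¹⁵ = q², (pq²)¹⁶ = pq⁴, (pq²)¹⁷ = p²q⁶, (pq²)¹⁸ = p³q, (pq²)¹⁹ = p⁴q³, (pq²)²⁰ = q⁵, (pq²)²¹ = p, (pq²)²² = p²q², (pq²)²³ = p³q⁴, (pq²)²⁴ = p⁴q⁶, (pq²)²⁵ = q, (pq²)²⁶ = pq³, (pq²)²⁷ = p²q⁵, (pq²)²⁸ = p³, (pq²)²⁹ = p⁴q², (pq²)³⁰ = q⁴, (pq²)³¹ = pq⁶, (pq²)³² = p²q, (pq²)³³ = p³q³, (pq²)³⁴ = p⁴q⁵, (pq²)³⁵ = e.
The smallest positive k with (pq²)ᵏ = e is 35.

Answer: 35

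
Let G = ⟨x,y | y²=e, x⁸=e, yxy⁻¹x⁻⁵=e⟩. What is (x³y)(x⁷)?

Compute (x³y) · (x⁷) by multiplying left to right and reducing via the relations at each step:
  (x³y) · x⁷ = x⁶y

Answer: x⁶y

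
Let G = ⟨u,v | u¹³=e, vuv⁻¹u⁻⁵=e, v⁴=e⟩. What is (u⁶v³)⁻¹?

The order of (u⁶v³) is 4 (smallest k with (u⁶v³)ᵏ = e), so (u⁶v³)⁻¹ = (u⁶v³)³ = u⁹v.
Check: (u⁶v³) · (u⁹v) → (u⁶v³) · u⁹ = v³;   (v³) · v = e, giving e as required.

Answer: u⁹v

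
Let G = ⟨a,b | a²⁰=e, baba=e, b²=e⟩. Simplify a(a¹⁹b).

Compute a · (a¹⁹b) by multiplying left to right and reducing via the relations at each step:
  a · a¹⁹ = e
  e · b = b

Answer: b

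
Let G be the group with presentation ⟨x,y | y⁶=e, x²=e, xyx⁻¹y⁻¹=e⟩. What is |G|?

Enumerate words in the generators, reducing via the relations: the distinct elements are
  {e, x, y, xy, y², y³, y⁴, y⁵, xy², xy³, xy⁴, xy⁵}.
No further products give new elements, so |G| = 12.

Answer: 12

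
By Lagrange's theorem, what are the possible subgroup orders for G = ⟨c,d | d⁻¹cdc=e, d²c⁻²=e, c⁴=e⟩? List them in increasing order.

|G| = 8 = 2³. By Lagrange's theorem the order of any subgroup divides 8; the divisors of 8 are 1, 2, 4, 8.

Answer: 1, 2, 4, 8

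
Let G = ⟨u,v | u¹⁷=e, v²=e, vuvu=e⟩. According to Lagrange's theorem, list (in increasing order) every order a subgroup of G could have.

|G| = 34 = 2 · 17. By Lagrange's theorem the order of any subgroup divides 34; the divisors of 34 are 1, 2, 17, 34.

Answer: 1, 2, 17, 34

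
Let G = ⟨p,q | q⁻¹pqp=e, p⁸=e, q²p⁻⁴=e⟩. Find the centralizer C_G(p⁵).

⟨p⁵⟩ ⊆ C_G(p⁵) since powers of p⁵ commute with p⁵; so |C_G(p⁵)| ≥ |⟨p⁵⟩| = 8.
By orbit–stabilizer, |C_G(p⁵)| = |G| / |conj. class of p⁵| = 16 / 2 = 8.
The 8 elements commuting with p⁵ are {e, p, p², p³, p⁴, p⁵, p⁶, p⁷}.

Answer: {e, p, p², p³, p⁴, p⁵, p⁶, p⁷}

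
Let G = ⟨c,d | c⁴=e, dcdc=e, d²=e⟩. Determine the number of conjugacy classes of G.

The conjugacy classes (representative and size) are:
  [e] (size 1), [c] (size 2), [c²] (size 1), [c²d] (size 2), [c³d] (size 2).
Class equation: 1 + 2 + 1 + 2 + 2 = 8 = |G|. So G has 5 conjugacy classes.

Answer: 5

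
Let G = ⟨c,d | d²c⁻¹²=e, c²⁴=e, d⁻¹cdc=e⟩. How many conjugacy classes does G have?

The conjugacy classes (representative and size) are:
  [e] (size 1), [c] (size 2), [c²] (size 2), [c³] (size 2), [c⁴] (size 2), [c⁵] (size 2), [c¹⁸] (size 2), [c⁷] (size 2), [c¹⁶] (size 2), [c¹⁵] (size 2), [c¹⁴] (size 2), [c¹³] (size 2), [c¹²] (size 1), [c⁶d] (size 12), [c⁵d⁻¹] (size 12).
Class equation: 1 + 2 + 2 + 2 + 2 + 2 + 2 + 2 + 2 + 2 + 2 + 2 + 1 + 12 + 12 = 48 = |G|. So G has 15 conjugacy classes.

Answer: 15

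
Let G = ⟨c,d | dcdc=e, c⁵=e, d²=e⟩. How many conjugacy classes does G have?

The conjugacy classes (representative and size) are:
  [e] (size 1), [c] (size 2), [c²] (size 2), [d] (size 5).
Class equation: 1 + 2 + 2 + 5 = 10 = |G|. So G has 4 conjugacy classes.

Answer: 4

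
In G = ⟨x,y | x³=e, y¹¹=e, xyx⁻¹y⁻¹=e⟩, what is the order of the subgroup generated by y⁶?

|⟨y⁶⟩| equals the order of y⁶. Compute successive powers until reaching e:
  (y⁶)¹ = y⁶, (y⁶)² = y, (y⁶)³ = y⁷, (y⁶)⁴ = y², (y⁶)⁵ = y⁸, (y⁶)⁶ = y³, (y⁶)⁷ = y⁹, (y⁶)⁸ = y⁴, (y⁶)⁹ = y¹⁰, (y⁶)¹⁰ = y⁵, (y⁶)¹¹ = e.
The smallest positive k with (y⁶)ᵏ = e is 11, so |⟨y⁶⟩| = 11.

Answer: 11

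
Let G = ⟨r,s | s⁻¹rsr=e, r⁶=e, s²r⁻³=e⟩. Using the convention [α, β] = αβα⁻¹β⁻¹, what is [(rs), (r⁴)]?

[(rs), (r⁴)] = (rs)·(r⁴)·(rs)⁻¹·(r⁴)⁻¹.
  (rs) · (r⁴) = s⁻¹
  (s⁻¹) · (rs⁻¹) = r²
  (r²) · (r²) = r⁴

Answer: r⁴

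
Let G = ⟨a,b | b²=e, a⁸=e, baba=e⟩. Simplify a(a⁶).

Compute a · (a⁶) by multiplying left to right and reducing via the relations at each step:
  a · a⁶ = a⁷

Answer: a⁷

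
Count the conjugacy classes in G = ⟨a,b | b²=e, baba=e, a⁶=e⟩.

The conjugacy classes (representative and size) are:
  [e] (size 1), [a⁵] (size 2), [a⁴] (size 2), [a³] (size 1), [b] (size 3), [a³b] (size 3).
Class equation: 1 + 2 + 2 + 1 + 3 + 3 = 12 = |G|. So G has 6 conjugacy classes.

Answer: 6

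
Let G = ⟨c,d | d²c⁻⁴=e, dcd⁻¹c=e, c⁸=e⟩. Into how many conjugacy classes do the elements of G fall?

The conjugacy classes (representative and size) are:
  [e] (size 1), [c⁷] (size 2), [c²] (size 2), [c⁵] (size 2), [c⁴] (size 1), [c²d⁻¹] (size 4), [c³d] (size 4).
Class equation: 1 + 2 + 2 + 2 + 1 + 4 + 4 = 16 = |G|. So G has 7 conjugacy classes.

Answer: 7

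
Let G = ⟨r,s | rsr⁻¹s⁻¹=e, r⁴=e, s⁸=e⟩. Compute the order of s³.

Compute successive powers until reaching e:
  (s³)¹ = s³, (s³)² = s⁶, (s³)³ = s, (s³)⁴ = s⁴, (s³)⁵ = s⁷, (s³)⁶ = s², (s³)⁷ = s⁵, (s³)⁸ = e.
The smallest positive k with (s³)ᵏ = e is 8.

Answer: 8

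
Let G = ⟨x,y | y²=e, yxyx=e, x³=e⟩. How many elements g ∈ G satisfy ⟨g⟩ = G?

⟨g⟩ = G would require ord(g) = |G| = 6, but the maximum element order in G is 3 < 6. So G is not cyclic and no single element generates it: the count is 0.

Answer: 0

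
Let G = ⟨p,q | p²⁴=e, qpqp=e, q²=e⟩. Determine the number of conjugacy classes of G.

The conjugacy classes (representative and size) are:
  [e] (size 1), [p²³] (size 2), [p²] (size 2), [p³] (size 2), [p²⁰] (size 2), [p¹⁹] (size 2), [p⁶] (size 2), [p⁷] (size 2), [p⁸] (size 2), [p⁹] (size 2), [p¹⁴] (size 2), [p¹¹] (size 2), [p¹²] (size 1), [p⁴q] (size 12), [p⁵q] (size 12).
Class equation: 1 + 2 + 2 + 2 + 2 + 2 + 2 + 2 + 2 + 2 + 2 + 2 + 1 + 12 + 12 = 48 = |G|. So G has 15 conjugacy classes.

Answer: 15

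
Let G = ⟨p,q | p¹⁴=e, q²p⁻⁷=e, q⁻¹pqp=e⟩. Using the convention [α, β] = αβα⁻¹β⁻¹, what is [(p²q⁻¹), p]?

[(p²q⁻¹), p] = (p²q⁻¹)·p·(p²q⁻¹)⁻¹·p⁻¹.
  (p²q⁻¹) · p = pq⁻¹
  (pq⁻¹) · (p²q) = p¹³
  (p¹³) · (p¹³) = p¹²

Answer: p¹²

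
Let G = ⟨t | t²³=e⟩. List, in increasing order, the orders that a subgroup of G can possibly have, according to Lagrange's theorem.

|G| = 23 = 23. By Lagrange's theorem the order of any subgroup divides 23; the divisors of 23 are 1, 23.

Answer: 1, 23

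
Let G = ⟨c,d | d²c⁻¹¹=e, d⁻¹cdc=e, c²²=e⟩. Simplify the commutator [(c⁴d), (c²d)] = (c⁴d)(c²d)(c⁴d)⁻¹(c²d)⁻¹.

[(c⁴d), (c²d)] = (c⁴d)·(c²d)·(c⁴d)⁻¹·(c²d)⁻¹.
  (c⁴d) · (c²d) = c¹³
  (c¹³) · (c⁴d⁻¹) = c⁶d
  (c⁶d) · (c²d⁻¹) = c⁴

Answer: c⁴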